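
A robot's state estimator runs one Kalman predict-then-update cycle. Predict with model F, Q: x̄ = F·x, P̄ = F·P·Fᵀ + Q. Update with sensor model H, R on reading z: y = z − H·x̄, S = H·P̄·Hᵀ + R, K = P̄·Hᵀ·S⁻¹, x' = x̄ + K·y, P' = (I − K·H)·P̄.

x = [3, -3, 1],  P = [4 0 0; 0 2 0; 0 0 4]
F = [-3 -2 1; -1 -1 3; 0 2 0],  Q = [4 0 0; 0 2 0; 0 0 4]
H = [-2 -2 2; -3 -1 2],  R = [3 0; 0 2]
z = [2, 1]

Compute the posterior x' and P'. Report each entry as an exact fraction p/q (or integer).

x' = [-5510/1863, -767/243, -30010/5589]
P' = [5132/1863 308/243 24232/5589; 308/243 3052/729 3244/729; 24232/5589 3244/729 147356/16767]

x̄ = F·x = [-2, 3, -6]
P̄ = F·P·Fᵀ + Q = [52 28 -8; 28 44 -4; -8 -4 12]
y = z − H·x̄ = [16, 10]
S = H·P̄·Hᵀ + R = [755 776; 776 842]
K = P̄·Hᵀ·S⁻¹ = [1168/5589 -2404/5589; -488/729 332/729; 32/16767 1006/16767]
x' = x̄ + K·y = [-5510/1863, -767/243, -30010/5589]
P' = (I − K·H)·P̄ = [5132/1863 308/243 24232/5589; 308/243 3052/729 3244/729; 24232/5589 3244/729 147356/16767]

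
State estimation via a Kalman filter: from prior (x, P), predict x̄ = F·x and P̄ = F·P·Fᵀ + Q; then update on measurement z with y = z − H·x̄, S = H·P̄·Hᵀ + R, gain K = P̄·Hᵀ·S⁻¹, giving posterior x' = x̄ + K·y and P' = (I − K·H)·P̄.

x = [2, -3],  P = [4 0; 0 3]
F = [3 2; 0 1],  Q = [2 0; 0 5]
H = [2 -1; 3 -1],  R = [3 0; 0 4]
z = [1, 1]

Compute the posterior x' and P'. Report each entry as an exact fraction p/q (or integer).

x̄ = F·x = [0, -3]
P̄ = F·P·Fᵀ + Q = [50 6; 6 8]
y = z − H·x̄ = [-2, -2]
S = H·P̄·Hᵀ + R = [187 278; 278 426]
K = P̄·Hᵀ·S⁻¹ = [6/1189 398/1189; -538/1189 379/1189]
x' = x̄ + K·y = [-808/1189, -3249/1189]
P' = (I − K·H)·P̄ = [1574/1189 3130/1189; 3130/1189 7874/1189]

x' = [-808/1189, -3249/1189]
P' = [1574/1189 3130/1189; 3130/1189 7874/1189]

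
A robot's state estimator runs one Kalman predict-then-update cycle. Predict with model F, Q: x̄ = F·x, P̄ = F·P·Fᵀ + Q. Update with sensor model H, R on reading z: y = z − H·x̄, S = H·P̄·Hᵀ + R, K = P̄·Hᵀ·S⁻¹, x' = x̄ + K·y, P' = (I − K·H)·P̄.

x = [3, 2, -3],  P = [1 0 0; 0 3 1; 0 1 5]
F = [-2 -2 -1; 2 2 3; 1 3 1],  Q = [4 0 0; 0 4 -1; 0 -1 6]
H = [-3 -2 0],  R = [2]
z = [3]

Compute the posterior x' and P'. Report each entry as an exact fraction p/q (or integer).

x' = [-577/103, 695/103, 6]
P' = [2906/103 -4350/103 -30; -4350/103 6562/103 45; -30 45 45]

x̄ = F·x = [-7, 1, 6]
P̄ = F·P·Fᵀ + Q = [29 -39 -30; -39 77 45; -30 45 45]
y = z − H·x̄ = [-16]
S = H·P̄·Hᵀ + R = [103]
K = P̄·Hᵀ·S⁻¹ = [-9/103; -37/103; 0]
x' = x̄ + K·y = [-577/103, 695/103, 6]
P' = (I − K·H)·P̄ = [2906/103 -4350/103 -30; -4350/103 6562/103 45; -30 45 45]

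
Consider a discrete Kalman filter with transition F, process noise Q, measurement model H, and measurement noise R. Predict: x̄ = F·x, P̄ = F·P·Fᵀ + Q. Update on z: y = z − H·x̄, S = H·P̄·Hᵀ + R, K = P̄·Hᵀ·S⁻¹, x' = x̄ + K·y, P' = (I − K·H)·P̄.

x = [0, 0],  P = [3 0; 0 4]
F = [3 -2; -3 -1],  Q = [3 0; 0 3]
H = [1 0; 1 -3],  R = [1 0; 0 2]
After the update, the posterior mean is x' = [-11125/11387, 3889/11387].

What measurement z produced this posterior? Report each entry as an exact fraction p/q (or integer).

x̄ = F·x = [0, 0]
P̄ = F·P·Fᵀ + Q = [46 -19; -19 34]
S = H·P̄·Hᵀ + R = [47 103; 103 468]
K = P̄·Hᵀ·S⁻¹ = [10919/11387 103/11387; 3571/11387 -3730/11387]
x' − x̄ = [-11125/11387, 3889/11387] = K·y
y = (KᵀK)⁻¹·Kᵀ·(x' − x̄) = [-1, -2]
z = y + H·x̄ = [-1, -2] + [0, 0] = [-1, -2]

z = [-1, -2]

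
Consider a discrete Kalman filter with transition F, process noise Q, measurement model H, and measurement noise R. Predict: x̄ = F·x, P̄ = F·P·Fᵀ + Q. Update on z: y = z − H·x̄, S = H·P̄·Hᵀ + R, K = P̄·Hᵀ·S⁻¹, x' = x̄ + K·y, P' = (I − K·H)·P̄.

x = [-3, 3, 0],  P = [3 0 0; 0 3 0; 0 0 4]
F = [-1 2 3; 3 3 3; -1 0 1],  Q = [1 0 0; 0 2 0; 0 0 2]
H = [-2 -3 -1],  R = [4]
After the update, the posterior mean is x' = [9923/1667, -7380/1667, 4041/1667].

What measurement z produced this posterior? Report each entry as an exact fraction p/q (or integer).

z = [-1]

x̄ = F·x = [9, 0, 3]
P̄ = F·P·Fᵀ + Q = [52 45 15; 45 92 3; 15 3 9]
S = H·P̄·Hᵀ + R = [1667]
K = P̄·Hᵀ·S⁻¹ = [-254/1667; -369/1667; -48/1667]
x' − x̄ = [-5080/1667, -7380/1667, -960/1667] = K·y
y = (KᵀK)⁻¹·Kᵀ·(x' − x̄) = [20]
z = y + H·x̄ = [20] + [-21] = [-1]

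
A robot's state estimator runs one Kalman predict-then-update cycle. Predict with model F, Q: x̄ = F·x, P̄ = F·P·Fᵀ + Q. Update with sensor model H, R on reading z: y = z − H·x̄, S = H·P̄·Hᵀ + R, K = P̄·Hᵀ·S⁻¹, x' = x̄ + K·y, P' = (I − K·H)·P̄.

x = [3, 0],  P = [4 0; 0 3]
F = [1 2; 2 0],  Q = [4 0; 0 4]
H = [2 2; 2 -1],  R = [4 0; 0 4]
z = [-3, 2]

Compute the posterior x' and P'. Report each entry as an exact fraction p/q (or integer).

x' = [7/83, -556/415]
P' = [44/83 -16/83; -16/83 346/415]

x̄ = F·x = [3, 6]
P̄ = F·P·Fᵀ + Q = [20 8; 8 20]
y = z − H·x̄ = [-21, 2]
S = H·P̄·Hᵀ + R = [228 56; 56 72]
K = P̄·Hᵀ·S⁻¹ = [14/83 26/83; 133/415 -253/830]
x' = x̄ + K·y = [7/83, -556/415]
P' = (I − K·H)·P̄ = [44/83 -16/83; -16/83 346/415]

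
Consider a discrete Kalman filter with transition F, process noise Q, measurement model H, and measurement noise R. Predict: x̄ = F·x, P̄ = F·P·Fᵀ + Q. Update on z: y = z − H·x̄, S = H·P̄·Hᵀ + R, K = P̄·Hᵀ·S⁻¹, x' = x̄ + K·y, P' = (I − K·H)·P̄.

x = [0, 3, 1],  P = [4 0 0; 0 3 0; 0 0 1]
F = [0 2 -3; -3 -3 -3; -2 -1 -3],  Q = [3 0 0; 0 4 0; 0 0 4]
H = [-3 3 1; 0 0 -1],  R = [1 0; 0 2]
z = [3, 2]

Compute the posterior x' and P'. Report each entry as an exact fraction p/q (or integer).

x̄ = F·x = [3, -12, -6]
P̄ = F·P·Fᵀ + Q = [24 -9 3; -9 76 42; 3 42 32]
y = z − H·x̄ = [54, -4]
S = H·P̄·Hᵀ + R = [1329 -149; -149 34]
K = P̄·Hᵀ·S⁻¹ = [-3711/22985 -18291/22985; 768/4597 -2313/4597; 298/22985 -20327/22985]
x' = x̄ + K·y = [-11655/4597, -4440/4597, -8102/4597]
P' = (I − K·H)·P̄ = [140511/22985 25416/4597 36582/22985; 25416/4597 24130/4597 4626/4597; 36582/22985 4626/4597 40654/22985]

x' = [-11655/4597, -4440/4597, -8102/4597]
P' = [140511/22985 25416/4597 36582/22985; 25416/4597 24130/4597 4626/4597; 36582/22985 4626/4597 40654/22985]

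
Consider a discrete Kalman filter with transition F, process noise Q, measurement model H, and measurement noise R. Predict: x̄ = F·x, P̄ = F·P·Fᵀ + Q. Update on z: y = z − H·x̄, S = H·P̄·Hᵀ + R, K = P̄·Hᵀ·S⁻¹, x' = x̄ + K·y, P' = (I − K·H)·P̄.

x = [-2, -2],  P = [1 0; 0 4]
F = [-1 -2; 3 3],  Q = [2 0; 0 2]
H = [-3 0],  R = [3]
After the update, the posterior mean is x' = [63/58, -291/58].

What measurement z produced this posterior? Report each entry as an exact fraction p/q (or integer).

x̄ = F·x = [6, -12]
P̄ = F·P·Fᵀ + Q = [19 -27; -27 47]
S = H·P̄·Hᵀ + R = [174]
K = P̄·Hᵀ·S⁻¹ = [-19/58; 27/58]
x' − x̄ = [-285/58, 405/58] = K·y
y = (KᵀK)⁻¹·Kᵀ·(x' − x̄) = [15]
z = y + H·x̄ = [15] + [-18] = [-3]

z = [-3]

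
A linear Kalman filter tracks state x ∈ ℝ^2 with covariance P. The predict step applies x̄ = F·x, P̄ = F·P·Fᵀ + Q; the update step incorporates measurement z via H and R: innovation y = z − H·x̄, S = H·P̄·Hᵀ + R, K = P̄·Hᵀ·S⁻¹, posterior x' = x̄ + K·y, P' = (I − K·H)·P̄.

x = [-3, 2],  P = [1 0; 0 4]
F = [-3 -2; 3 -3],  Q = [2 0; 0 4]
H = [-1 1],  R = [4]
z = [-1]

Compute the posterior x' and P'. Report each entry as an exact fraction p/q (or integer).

x' = [11/25, -52/25]
P' = [603/25 579/25; 579/25 647/25]

x̄ = F·x = [5, -15]
P̄ = F·P·Fᵀ + Q = [27 15; 15 49]
y = z − H·x̄ = [19]
S = H·P̄·Hᵀ + R = [50]
K = P̄·Hᵀ·S⁻¹ = [-6/25; 17/25]
x' = x̄ + K·y = [11/25, -52/25]
P' = (I − K·H)·P̄ = [603/25 579/25; 579/25 647/25]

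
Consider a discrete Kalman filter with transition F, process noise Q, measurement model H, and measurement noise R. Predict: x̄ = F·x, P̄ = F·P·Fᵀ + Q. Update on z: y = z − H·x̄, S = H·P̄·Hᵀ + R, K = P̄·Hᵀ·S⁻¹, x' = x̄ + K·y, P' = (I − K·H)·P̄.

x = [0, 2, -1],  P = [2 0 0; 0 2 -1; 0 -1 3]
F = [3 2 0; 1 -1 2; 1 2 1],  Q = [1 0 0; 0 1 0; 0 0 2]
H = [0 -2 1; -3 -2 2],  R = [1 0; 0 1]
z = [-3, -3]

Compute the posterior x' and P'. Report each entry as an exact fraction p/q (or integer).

x' = [1841/3832, 7855/3832, 4835/3832]
P' = [4265/3832 4211/3832 9895/3832; 4211/3832 7759/3832 13951/3832; 9895/3832 13951/3832 28551/3832]

x̄ = F·x = [4, -4, 3]
P̄ = F·P·Fᵀ + Q = [27 -2 12; -2 21 1; 12 1 11]
y = z − H·x̄ = [-14, -5]
S = H·P̄·Hᵀ + R = [92 52; 52 196]
K = P̄·Hᵀ·S⁻¹ = [1473/3832 -1427/3832; -1567/3832 -249/3832; 649/3832 -485/3832]
x' = x̄ + K·y = [1841/3832, 7855/3832, 4835/3832]
P' = (I − K·H)·P̄ = [4265/3832 4211/3832 9895/3832; 4211/3832 7759/3832 13951/3832; 9895/3832 13951/3832 28551/3832]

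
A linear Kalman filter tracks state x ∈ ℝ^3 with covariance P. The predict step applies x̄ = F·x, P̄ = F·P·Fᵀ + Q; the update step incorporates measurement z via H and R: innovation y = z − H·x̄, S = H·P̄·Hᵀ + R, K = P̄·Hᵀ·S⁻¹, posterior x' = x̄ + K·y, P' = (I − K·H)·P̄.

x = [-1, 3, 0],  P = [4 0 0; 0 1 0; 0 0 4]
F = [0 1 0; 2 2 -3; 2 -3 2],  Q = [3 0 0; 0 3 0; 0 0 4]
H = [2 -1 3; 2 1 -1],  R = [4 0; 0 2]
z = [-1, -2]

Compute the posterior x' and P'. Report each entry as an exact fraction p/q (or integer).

x' = [13315/14282, -95681/14282, -45159/14282]
P' = [21679/14282 -74917/14282 -37633/14282; -74917/14282 326849/14282 160529/14282; -37633/14282 160529/14282 84145/14282]

x̄ = F·x = [3, 4, -11]
P̄ = F·P·Fᵀ + Q = [4 2 -3; 2 59 -14; -3 -14 45]
y = z − H·x̄ = [30, -23]
S = H·P̄·Hᵀ + R = [524 -246; -246 170]
K = P̄·Hᵀ·S⁻¹ = [672/7141 3037/14282; 613/7141 8243/14282; 2080/7141 559/14282]
x' = x̄ + K·y = [13315/14282, -95681/14282, -45159/14282]
P' = (I − K·H)·P̄ = [21679/14282 -74917/14282 -37633/14282; -74917/14282 326849/14282 160529/14282; -37633/14282 160529/14282 84145/14282]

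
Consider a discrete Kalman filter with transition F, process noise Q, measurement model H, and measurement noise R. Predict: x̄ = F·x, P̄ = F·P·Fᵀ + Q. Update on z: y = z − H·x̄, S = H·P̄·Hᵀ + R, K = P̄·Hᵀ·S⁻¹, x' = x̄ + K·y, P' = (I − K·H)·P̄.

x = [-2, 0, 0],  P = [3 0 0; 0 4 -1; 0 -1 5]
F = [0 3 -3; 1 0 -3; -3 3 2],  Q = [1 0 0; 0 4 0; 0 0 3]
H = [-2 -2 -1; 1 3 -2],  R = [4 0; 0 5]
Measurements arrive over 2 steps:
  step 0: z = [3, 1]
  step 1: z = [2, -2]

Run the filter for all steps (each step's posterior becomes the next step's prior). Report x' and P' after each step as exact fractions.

step 0: x' = [-482806/310059, 379304/930177, -561239/930177], P' = [290863/103353 -514586/310059 -334762/310059; -514586/310059 1267216/930177 794540/930177; -334762/310059 794540/930177 1345552/930177]
step 1: x' = [-46303762033/147704634661, -77853183813/147704634661, 9934818890/147704634661], P' = [294858530031/147704634661 -167875804221/147704634661 -104707785536/147704634661; -167875804221/147704634661 151276039098/147704634661 90600688734/147704634661; -104707785536/147704634661 90600688734/147704634661 188642953808/147704634661]

step 0: x̄ = F·x = [0, -2, 6]
step 0: P̄ = F·P·Fᵀ + Q = [100 54 9; 54 52 -30; 9 -30 74]
step 0: y = z − H·x̄ = [5, 19]
step 0: S = H·P̄·Hᵀ + R = [1034 -799; -799 1517]
step 0: K = P̄·Hᵀ·S⁻¹ = [-95311/310059 -7/6597; -60364/930177 2846/19791; -231515/930177 -5582/19791]
step 0: x' = x̄ + K·y = [-482806/310059, 379304/930177, -561239/930177]
step 0: P' = (I − K·H)·P̄ = [290863/103353 -514586/310059 -334762/310059; -514586/310059 1267216/930177 794540/930177; -334762/310059 794540/930177 1345552/930177]
step 1: x̄ = F·x = [940543/310059, 78433/310059, 4360688/930177]
step 1: P̄ = F·P·Fᵀ + Q = [1127041/103353 371188/103353 1934420/310059; 371188/103353 2719351/103353 -12918631/310059; 1934420/310059 -12918631/310059 92511142/930177]
step 1: y = z − H·x̄ = [12334898/930177, 3333496/930177]
step 1: S = H·P̄·Hᵀ + R = [129616966/930177 -30181057/930177; -30181057/930177 1067008081/930177]
step 1: K = P̄·Hᵀ·S⁻¹ = [-37314416521/147704634661 129337688/147704634661; -14350289622/147704634661 20950187121/147704634661; -40107190051/147704634661 -42038325390/147704634661]
step 1: x' = x̄ + K·y = [-46303762033/147704634661, -77853183813/147704634661, 9934818890/147704634661]
step 1: P' = (I − K·H)·P̄ = [294858530031/147704634661 -167875804221/147704634661 -104707785536/147704634661; -167875804221/147704634661 151276039098/147704634661 90600688734/147704634661; -104707785536/147704634661 90600688734/147704634661 188642953808/147704634661]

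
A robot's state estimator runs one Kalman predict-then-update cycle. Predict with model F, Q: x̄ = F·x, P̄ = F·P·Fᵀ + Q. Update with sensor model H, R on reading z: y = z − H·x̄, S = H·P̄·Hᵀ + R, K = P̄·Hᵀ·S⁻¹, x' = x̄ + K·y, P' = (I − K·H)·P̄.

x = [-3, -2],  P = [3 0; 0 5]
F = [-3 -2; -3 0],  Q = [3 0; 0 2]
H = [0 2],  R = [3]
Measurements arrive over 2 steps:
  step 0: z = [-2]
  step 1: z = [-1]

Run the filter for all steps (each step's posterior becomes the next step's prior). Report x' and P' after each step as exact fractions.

step 0: x̄ = F·x = [13, 9]
step 0: P̄ = F·P·Fᵀ + Q = [50 27; 27 29]
step 0: y = z − H·x̄ = [-20]
step 0: S = H·P̄·Hᵀ + R = [119]
step 0: K = P̄·Hᵀ·S⁻¹ = [54/119; 58/119]
step 0: x' = x̄ + K·y = [467/119, -89/119]
step 0: P' = (I − K·H)·P̄ = [3034/119 81/119; 81/119 87/119]
step 1: x̄ = F·x = [-1223/119, -1401/119]
step 1: P̄ = F·P·Fᵀ + Q = [28983/119 27792/119; 27792/119 27544/119]
step 1: y = z − H·x̄ = [2683/119]
step 1: S = H·P̄·Hᵀ + R = [110533/119]
step 1: K = P̄·Hᵀ·S⁻¹ = [55584/110533; 55088/110533]
step 1: x' = x̄ + K·y = [117227/110533, -59291/110533]
step 1: P' = (I − K·H)·P̄ = [957957/110533 83376/110533; 83376/110533 82632/110533]

step 0: x' = [467/119, -89/119], P' = [3034/119 81/119; 81/119 87/119]
step 1: x' = [117227/110533, -59291/110533], P' = [957957/110533 83376/110533; 83376/110533 82632/110533]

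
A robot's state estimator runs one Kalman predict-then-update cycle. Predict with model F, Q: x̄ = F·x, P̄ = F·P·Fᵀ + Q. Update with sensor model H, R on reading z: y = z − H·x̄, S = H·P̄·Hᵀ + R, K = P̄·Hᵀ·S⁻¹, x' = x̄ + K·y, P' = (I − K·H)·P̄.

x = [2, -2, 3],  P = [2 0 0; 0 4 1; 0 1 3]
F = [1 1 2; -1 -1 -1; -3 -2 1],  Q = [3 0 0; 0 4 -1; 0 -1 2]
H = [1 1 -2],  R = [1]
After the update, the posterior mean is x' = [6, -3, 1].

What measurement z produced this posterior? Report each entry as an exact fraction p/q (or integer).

x̄ = F·x = [6, -3, 1]
P̄ = F·P·Fᵀ + Q = [25 -15 -11; -15 15 11; -11 11 35]
S = H·P̄·Hᵀ + R = [151]
K = P̄·Hᵀ·S⁻¹ = [32/151; -22/151; -70/151]
x' − x̄ = [0, 0, 0] = K·y
y = (KᵀK)⁻¹·Kᵀ·(x' − x̄) = [0]
z = y + H·x̄ = [0] + [1] = [1]

z = [1]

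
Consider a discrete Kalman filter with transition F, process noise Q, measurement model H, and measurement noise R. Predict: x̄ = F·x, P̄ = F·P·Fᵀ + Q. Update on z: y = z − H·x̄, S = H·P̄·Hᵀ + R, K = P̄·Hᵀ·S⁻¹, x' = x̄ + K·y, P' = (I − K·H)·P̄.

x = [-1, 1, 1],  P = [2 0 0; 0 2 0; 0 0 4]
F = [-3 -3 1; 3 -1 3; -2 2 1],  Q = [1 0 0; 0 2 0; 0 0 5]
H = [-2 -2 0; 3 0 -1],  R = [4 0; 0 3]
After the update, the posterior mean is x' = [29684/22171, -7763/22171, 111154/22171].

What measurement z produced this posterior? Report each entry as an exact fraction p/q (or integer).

x̄ = F·x = [1, -1, 5]
P̄ = F·P·Fᵀ + Q = [41 0 4; 0 58 -4; 4 -4 25]
S = H·P̄·Hᵀ + R = [400 -246; -246 373]
K = P̄·Hᵀ·S⁻¹ = [-328/22171 6857/22171; -10571/22171 -6734/22171; -1599/44342 -1300/22171]
x' − x̄ = [7513/22171, 14408/22171, 299/22171] = K·y
y = (KᵀK)⁻¹·Kᵀ·(x' − x̄) = [-2, 1]
z = y + H·x̄ = [-2, 1] + [0, -2] = [-2, -1]

z = [-2, -1]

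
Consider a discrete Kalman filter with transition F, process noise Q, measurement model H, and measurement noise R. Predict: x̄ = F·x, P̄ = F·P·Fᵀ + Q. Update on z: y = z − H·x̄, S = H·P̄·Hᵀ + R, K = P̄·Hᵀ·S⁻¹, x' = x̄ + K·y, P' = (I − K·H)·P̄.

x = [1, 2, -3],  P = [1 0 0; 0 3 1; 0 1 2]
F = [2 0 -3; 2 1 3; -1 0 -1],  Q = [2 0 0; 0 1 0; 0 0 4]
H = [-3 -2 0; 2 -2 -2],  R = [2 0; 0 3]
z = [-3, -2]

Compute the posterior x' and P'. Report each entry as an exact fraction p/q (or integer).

x̄ = F·x = [11, -5, 2]
P̄ = F·P·Fᵀ + Q = [24 -17 4; -17 32 -9; 4 -9 7]
y = z − H·x̄ = [20, -30]
S = H·P̄·Hᵀ + R = [142 -62; -62 287]
K = P̄·Hᵀ·S⁻¹ = [-3159/18455 4076/18455; -8691/36910 -6083/18455; 1233/18455 1038/18455]
x' = x̄ + K·y = [3509/3691, 661/3691, 6086/3691]
P' = (I − K·H)·P̄ = [21254/18455 -28722/18455 43862/18455; -28722/18455 94857/36910 -67026/18455; 43862/18455 -67026/18455 109331/18455]

x' = [3509/3691, 661/3691, 6086/3691]
P' = [21254/18455 -28722/18455 43862/18455; -28722/18455 94857/36910 -67026/18455; 43862/18455 -67026/18455 109331/18455]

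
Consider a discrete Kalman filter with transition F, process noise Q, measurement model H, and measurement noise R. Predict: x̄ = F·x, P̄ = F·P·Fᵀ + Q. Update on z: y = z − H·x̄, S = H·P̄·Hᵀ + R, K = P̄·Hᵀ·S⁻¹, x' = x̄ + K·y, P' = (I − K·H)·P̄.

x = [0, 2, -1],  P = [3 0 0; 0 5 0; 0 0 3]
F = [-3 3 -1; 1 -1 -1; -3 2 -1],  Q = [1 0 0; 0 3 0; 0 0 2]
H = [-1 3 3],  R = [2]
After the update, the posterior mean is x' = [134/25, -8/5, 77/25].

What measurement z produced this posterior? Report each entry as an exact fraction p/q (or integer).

x̄ = F·x = [7, -1, 5]
P̄ = F·P·Fᵀ + Q = [76 -21 60; -21 14 -16; 60 -16 52]
S = H·P̄·Hᵀ + R = [150]
K = P̄·Hᵀ·S⁻¹ = [41/150; 1/10; 8/25]
x' − x̄ = [-41/25, -3/5, -48/25] = K·y
y = (KᵀK)⁻¹·Kᵀ·(x' − x̄) = [-6]
z = y + H·x̄ = [-6] + [5] = [-1]

z = [-1]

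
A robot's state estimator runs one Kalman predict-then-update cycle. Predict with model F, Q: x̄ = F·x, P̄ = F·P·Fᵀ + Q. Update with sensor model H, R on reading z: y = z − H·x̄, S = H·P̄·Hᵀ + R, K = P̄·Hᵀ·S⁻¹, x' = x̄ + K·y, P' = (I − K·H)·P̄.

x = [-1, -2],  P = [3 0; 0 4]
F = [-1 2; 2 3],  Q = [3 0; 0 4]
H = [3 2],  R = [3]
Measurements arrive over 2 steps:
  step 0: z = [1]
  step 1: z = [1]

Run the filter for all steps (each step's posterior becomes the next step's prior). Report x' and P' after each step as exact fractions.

step 0: x' = [777/625, -892/625], P' = [3346/625 -4866/625; -4866/625 7536/625]
step 1: x' = [-23257/125062, 6817/8933], P' = [1797703/1000496 -167775/71464; -167775/71464 133953/35732]

step 0: x̄ = F·x = [-3, -8]
step 0: P̄ = F·P·Fᵀ + Q = [22 18; 18 52]
step 0: y = z − H·x̄ = [26]
step 0: S = H·P̄·Hᵀ + R = [625]
step 0: K = P̄·Hᵀ·S⁻¹ = [102/625; 158/625]
step 0: x' = x̄ + K·y = [777/625, -892/625]
step 0: P' = (I − K·H)·P̄ = [3346/625 -4866/625; -4866/625 7536/625]
step 1: x̄ = F·x = [-2561/625, -1122/625]
step 1: P̄ = F·P·Fᵀ + Q = [54829/625 33658/625; 33658/625 25316/625]
step 1: y = z − H·x̄ = [10552/625]
step 1: S = H·P̄·Hᵀ + R = [1000496/625]
step 1: K = P̄·Hᵀ·S⁻¹ = [231803/1000496; 10829/71464]
step 1: x' = x̄ + K·y = [-23257/125062, 6817/8933]
step 1: P' = (I − K·H)·P̄ = [1797703/1000496 -167775/71464; -167775/71464 133953/35732]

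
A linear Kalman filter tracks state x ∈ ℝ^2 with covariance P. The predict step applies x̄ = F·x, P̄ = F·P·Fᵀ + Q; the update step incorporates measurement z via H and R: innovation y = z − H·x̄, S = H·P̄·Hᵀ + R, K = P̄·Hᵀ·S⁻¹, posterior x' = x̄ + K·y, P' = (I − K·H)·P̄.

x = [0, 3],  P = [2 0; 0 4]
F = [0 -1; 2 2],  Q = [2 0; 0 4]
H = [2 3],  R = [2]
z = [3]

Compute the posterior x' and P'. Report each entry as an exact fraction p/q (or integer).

x̄ = F·x = [-3, 6]
P̄ = F·P·Fᵀ + Q = [6 -8; -8 28]
y = z − H·x̄ = [-9]
S = H·P̄·Hᵀ + R = [182]
K = P̄·Hᵀ·S⁻¹ = [-6/91; 34/91]
x' = x̄ + K·y = [-219/91, 240/91]
P' = (I − K·H)·P̄ = [474/91 -320/91; -320/91 236/91]

x' = [-219/91, 240/91]
P' = [474/91 -320/91; -320/91 236/91]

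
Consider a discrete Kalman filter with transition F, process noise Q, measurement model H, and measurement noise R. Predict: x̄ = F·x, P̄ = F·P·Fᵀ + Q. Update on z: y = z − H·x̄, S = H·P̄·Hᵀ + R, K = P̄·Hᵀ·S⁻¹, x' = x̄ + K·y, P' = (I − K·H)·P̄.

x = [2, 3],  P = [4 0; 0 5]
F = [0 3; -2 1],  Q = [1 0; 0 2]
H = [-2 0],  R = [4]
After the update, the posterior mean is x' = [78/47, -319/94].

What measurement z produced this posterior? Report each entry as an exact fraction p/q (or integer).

z = [-3]

x̄ = F·x = [9, -1]
P̄ = F·P·Fᵀ + Q = [46 15; 15 23]
S = H·P̄·Hᵀ + R = [188]
K = P̄·Hᵀ·S⁻¹ = [-23/47; -15/94]
x' − x̄ = [-345/47, -225/94] = K·y
y = (KᵀK)⁻¹·Kᵀ·(x' − x̄) = [15]
z = y + H·x̄ = [15] + [-18] = [-3]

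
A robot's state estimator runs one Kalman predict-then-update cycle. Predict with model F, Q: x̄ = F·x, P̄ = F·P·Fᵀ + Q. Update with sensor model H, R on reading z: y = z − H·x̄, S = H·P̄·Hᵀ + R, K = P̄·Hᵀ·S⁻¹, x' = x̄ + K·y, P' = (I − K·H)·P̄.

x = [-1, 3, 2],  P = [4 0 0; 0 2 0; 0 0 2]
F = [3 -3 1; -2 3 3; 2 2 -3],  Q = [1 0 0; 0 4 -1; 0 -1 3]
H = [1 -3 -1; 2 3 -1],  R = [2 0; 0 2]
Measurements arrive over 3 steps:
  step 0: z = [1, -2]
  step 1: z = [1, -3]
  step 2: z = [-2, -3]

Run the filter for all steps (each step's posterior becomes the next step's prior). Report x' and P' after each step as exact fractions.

step 0: x' = [521975/245689, -200832/245689, 916252/245689], P' = [2349732/245689 -402540/245689 3410754/245689; -402540/245689 96139/245689 -584765/245689; 3410754/245689 -584765/245689 5189409/245689]
step 1: x' = [-53572425742/43249809705, -40179638641/86499619410, -77532882247/86499619410], P' = [81187316468/43249809705 -14639144978/43249809705 98235936964/43249809705; -14639144978/43249809705 14749246981/86499619410 -36336604283/86499619410; 98235936964/43249809705 -36336604283/86499619410 309841481329/86499619410]
step 2: x' = [-15103244953634015/5357711100671581, 1522567967716922/5357711100671581, -9430361804796911/5357711100671581], P' = [10006206673612156/5357711100671581 -1808439581929144/5357711100671581 12126479348443206/5357711100671581; -1808439581929144/5357711100671581 913075014141096/5357711100671581 -2247286362630588/5357711100671581; 12126479348443206/5357711100671581 -2247286362630588/5357711100671581 19161972093520014/5357711100671581]

step 0: x̄ = F·x = [-10, 17, -2]
step 0: P̄ = F·P·Fᵀ + Q = [57 -36 6; -36 56 -23; 6 -23 45]
step 0: y = z − H·x̄ = [60, -35]
step 0: S = H·P̄·Hᵀ + R = [674 -255; -255 461]
step 0: K = P̄·Hᵀ·S⁻¹ = [73299/245689 40545/245689; -53096/245689 34051/245689; -12180/245689 -61098/245689]
step 0: x' = x̄ + K·y = [521975/245689, -200832/245689, 916252/245689]
step 0: P' = (I − K·H)·P̄ = [2349732/245689 -402540/245689 3410754/245689; -402540/245689 96139/245689 -584765/245689; 3410754/245689 -584765/245689 5189409/245689]
step 1: x̄ = F·x = [3084673/245689, 1102310/245689, -2106470/245689]
step 1: P̄ = F·P·Fᵀ + Q = [58666771/245689 21950352/245689 -32354362/245689; 21950352/245689 11327278/245689 -13894201/245689; -32354362/245689 -13894201/245689 20093044/245689]
step 1: y = z − H·x̄ = [-1638524/245689, -12319813/245689]
step 1: S = H·P̄·Hᵀ + R = [30838101/245689 66693114/245689; 66693114/245689 833383886/245689]
step 1: K = P̄·Hᵀ·S⁻¹ = [13434407219/43249809705 3370210173/14416603235; -9297356654/43249809705 3671294219/28833206470; -1089948638/43249809705 -4317924387/28833206470]
step 1: x' = x̄ + K·y = [-53572425742/43249809705, -40179638641/86499619410, -77532882247/86499619410]
step 1: P' = (I − K·H)·P̄ = [81187316468/43249809705 -14639144978/43249809705 98235936964/43249809705; -14639144978/43249809705 14749246981/86499619410 -36336604283/86499619410; 98235936964/43249809705 -36336604283/86499619410 309841481329/86499619410]
step 2: x̄ = F·x = [-139214260388/43249809705, -69423929848/43249809705, -20683444503/28833206470]
step 2: P̄ = F·P·Fᵀ + Q = [1957158054233/43249809705 488340908698/43249809705 -303129648811/14416603235; 488340908698/43249809705 628215839708/43249809705 -171326713526/14416603235; -303129648811/14416603235 -171326713526/14416603235 533572718157/28833206470]
step 2: y = z − H·x̄ = [-373164630641/86499619410, 651851428901/86499619410]
step 2: S = H·P̄·Hᵀ + R = [8605621810921/86499619410 647753483069/86499619410; 647753483069/86499619410 53901922009051/86499619410]
step 2: K = P̄·Hᵀ·S⁻¹ = [1652523035478191/5357711100671581 1230307626496837/5357711100671581; -1150189130860922/5357711100671581 684816120597794/5357711100671581; -146816828592522/5357711100671581 -825436242262683/5357711100671581]
step 2: x' = x̄ + K·y = [-15103244953634015/5357711100671581, 1522567967716922/5357711100671581, -9430361804796911/5357711100671581]
step 2: P' = (I − K·H)·P̄ = [10006206673612156/5357711100671581 -1808439581929144/5357711100671581 12126479348443206/5357711100671581; -1808439581929144/5357711100671581 913075014141096/5357711100671581 -2247286362630588/5357711100671581; 12126479348443206/5357711100671581 -2247286362630588/5357711100671581 19161972093520014/5357711100671581]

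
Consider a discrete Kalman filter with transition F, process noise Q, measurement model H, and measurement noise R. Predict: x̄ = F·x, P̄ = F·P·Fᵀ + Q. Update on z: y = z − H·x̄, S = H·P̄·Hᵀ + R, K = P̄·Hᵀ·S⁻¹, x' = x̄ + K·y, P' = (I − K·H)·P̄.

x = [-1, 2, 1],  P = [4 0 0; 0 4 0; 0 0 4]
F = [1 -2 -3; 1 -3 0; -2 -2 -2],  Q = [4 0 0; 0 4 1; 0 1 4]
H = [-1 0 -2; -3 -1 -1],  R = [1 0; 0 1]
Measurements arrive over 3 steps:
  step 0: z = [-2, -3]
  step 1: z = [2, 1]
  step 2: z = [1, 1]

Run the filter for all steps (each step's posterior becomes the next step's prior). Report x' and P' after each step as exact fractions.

step 0: x' = [98336/84407, -83403/84407, 36790/84407], P' = [270964/84407 -648332/84407 -139960/84407; -648332/84407 1652419/84407 314802/84407; -139960/84407 314802/84407 93063/84407]
step 1: x' = [-2336670314/4007339587, 6713439525/4007339587, -3295656088/4007339587], P' = [4572484224/4007339587 -10036645924/4007339587 -2568152135/4007339587; -10036645924/4007339587 26321914755/4007339587 4875643007/4007339587; -2568152135/4007339587 4875643007/4007339587 2345085666/4007339587]
step 2: x' = [392120039429/394023983430, -17681647735891/5516335768020, -9780336136733/11032671536040], P' = [30896395823/28144570245 -942763506137/394023983430 -488486837351/788047966860; -942763506137/394023983430 11544236788641/1838778589340 12825087086429/11032671536040; -488486837351/788047966860 12825087086429/11032671536040 12687452076647/22065343072080]

step 0: x̄ = F·x = [-8, -7, -4]
step 0: P̄ = F·P·Fᵀ + Q = [60 28 32; 28 44 17; 32 17 52]
step 0: y = z − H·x̄ = [-18, -38]
step 0: S = H·P̄·Hᵀ + R = [397 570; 570 1031]
step 0: K = P̄·Hᵀ·S⁻¹ = [8956/84407 -24600/84407; 18728/84407 -22225/84407; -46166/84407 12015/84407]
step 0: x' = x̄ + K·y = [98336/84407, -83403/84407, 36790/84407]
step 0: P' = (I − K·H)·P̄ = [270964/84407 -648332/84407 -139960/84407; -648332/84407 1652419/84407 314802/84407; -139960/84407 314802/84407 93063/84407]
step 1: x̄ = F·x = [154772/84407, 348545/84407, -103446/84407]
step 1: P̄ = F·P·Fᵀ + Q = [15266547/84407 16680236/84407 7917642/84407; 16680236/84407 19370355/84407 9032397/84407; 7917642/84407 9032397/84407 4615492/84407]
step 1: y = z − H·x̄ = [116694/84407, 793822/84407]
step 1: S = H·P̄·Hᵀ + R = [65483490/84407 145199149/84407; 145199149/84407 327121239/84407]
step 1: K = P̄·Hᵀ·S⁻¹ = [563820046/4007339587 -1112654613/4007339587; 285359910/4007339587 -1087619990/4007339587; -2122019197/4007339587 483727732/4007339587]
step 1: x' = x̄ + K·y = [-2336670314/4007339587, 6713439525/4007339587, -3295656088/4007339587]
step 1: P' = (I − K·H)·P̄ = [4572484224/4007339587 -10036645924/4007339587 -2568152135/4007339587; -10036645924/4007339587 26321914755/4007339587 4875643007/4007339587; -2568152135/4007339587 4875643007/4007339587 2345085666/4007339587]
step 2: x̄ = F·x = [-5876581100/4007339587, -22476988889/4007339587, -2162226246/4007339587]
step 2: P̄ = F·P·Fᵀ + Q = [261058485176/4007339587 264272445842/4007339587 128623734250/4007339587; 264272445842/4007339587 317718950911/4007339587 147037438285/4007339587; 128623734250/4007339587 147037438285/4007339587 87154056512/4007339587]
step 2: y = z − H·x̄ = [-6193694005/4007339587, -38261618848/4007339587]
step 2: S = H·P̄·Hᵀ + R = [1128176987811/4007339587 2416197030714/4007339587; 2416197030714/4007339587 5409858670716/4007339587]
step 2: K = P̄·Hᵀ·S⁻¹ = [55937295829/394023983430 -73761133169/262682655620; 373601999489/5516335768020 -2898373302767/11032671536040; -5848636353733/11032671536040 898422695993/7355114357360]
step 2: x' = x̄ + K·y = [392120039429/394023983430, -17681647735891/5516335768020, -9780336136733/11032671536040]
step 2: P' = (I − K·H)·P̄ = [30896395823/28144570245 -942763506137/394023983430 -488486837351/788047966860; -942763506137/394023983430 11544236788641/1838778589340 12825087086429/11032671536040; -488486837351/788047966860 12825087086429/11032671536040 12687452076647/22065343072080]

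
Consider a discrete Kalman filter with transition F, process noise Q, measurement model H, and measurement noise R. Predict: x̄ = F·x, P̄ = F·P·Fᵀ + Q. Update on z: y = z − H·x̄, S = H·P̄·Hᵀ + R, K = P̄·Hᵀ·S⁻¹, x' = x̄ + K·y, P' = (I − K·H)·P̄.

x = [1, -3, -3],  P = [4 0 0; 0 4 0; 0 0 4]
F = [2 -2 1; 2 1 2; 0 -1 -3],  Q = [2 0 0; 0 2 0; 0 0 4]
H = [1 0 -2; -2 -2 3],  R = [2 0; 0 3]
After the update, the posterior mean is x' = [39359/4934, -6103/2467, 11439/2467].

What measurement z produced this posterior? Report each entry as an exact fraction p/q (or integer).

z = [-1, 3]

x̄ = F·x = [5, -7, 12]
P̄ = F·P·Fᵀ + Q = [38 16 -4; 16 38 -28; -4 -28 44]
S = H·P̄·Hᵀ + R = [232 -512; -512 1215]
K = P̄·Hᵀ·S⁻¹ = [-2775/9868 -536/2467; -1353/2467 -960/2467; -2857/4934 -204/2467]
x' − x̄ = [14689/4934, 11166/2467, -18165/2467] = K·y
y = (KᵀK)⁻¹·Kᵀ·(x' − x̄) = [18, -37]
z = y + H·x̄ = [18, -37] + [-19, 40] = [-1, 3]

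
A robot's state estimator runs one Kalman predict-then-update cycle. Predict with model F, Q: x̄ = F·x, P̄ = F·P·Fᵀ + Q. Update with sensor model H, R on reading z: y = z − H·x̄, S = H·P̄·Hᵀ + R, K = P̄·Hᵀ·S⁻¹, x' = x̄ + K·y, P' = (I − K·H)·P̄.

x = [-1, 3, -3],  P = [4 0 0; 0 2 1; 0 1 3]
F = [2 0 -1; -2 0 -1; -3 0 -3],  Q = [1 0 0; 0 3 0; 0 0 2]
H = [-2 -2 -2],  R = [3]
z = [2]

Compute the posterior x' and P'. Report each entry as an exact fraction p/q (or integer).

x' = [1079/471, -279/157, -656/471]
P' = [9164/471 -1593/157 -4409/471; -1593/157 1102/157 533/157; -4409/471 533/157 3059/471]

x̄ = F·x = [1, 5, 12]
P̄ = F·P·Fᵀ + Q = [20 -13 -15; -13 22 33; -15 33 65]
y = z − H·x̄ = [38]
S = H·P̄·Hᵀ + R = [471]
K = P̄·Hᵀ·S⁻¹ = [16/471; -28/157; -166/471]
x' = x̄ + K·y = [1079/471, -279/157, -656/471]
P' = (I − K·H)·P̄ = [9164/471 -1593/157 -4409/471; -1593/157 1102/157 533/157; -4409/471 533/157 3059/471]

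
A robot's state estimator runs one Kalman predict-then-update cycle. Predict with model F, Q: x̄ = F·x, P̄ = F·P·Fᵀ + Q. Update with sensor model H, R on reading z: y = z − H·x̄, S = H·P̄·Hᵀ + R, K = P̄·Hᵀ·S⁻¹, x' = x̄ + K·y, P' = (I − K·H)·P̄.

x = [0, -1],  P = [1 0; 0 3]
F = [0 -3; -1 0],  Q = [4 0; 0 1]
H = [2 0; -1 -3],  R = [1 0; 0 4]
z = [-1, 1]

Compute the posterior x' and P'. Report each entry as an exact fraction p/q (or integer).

x' = [-443/927, -44/309]
P' = [682/2781 -62/927; -62/927 118/309]

x̄ = F·x = [3, 0]
P̄ = F·P·Fᵀ + Q = [31 0; 0 2]
y = z − H·x̄ = [-7, 4]
S = H·P̄·Hᵀ + R = [125 -62; -62 53]
K = P̄·Hᵀ·S⁻¹ = [1364/2781 -31/2781; -124/927 -250/927]
x' = x̄ + K·y = [-443/927, -44/309]
P' = (I − K·H)·P̄ = [682/2781 -62/927; -62/927 118/309]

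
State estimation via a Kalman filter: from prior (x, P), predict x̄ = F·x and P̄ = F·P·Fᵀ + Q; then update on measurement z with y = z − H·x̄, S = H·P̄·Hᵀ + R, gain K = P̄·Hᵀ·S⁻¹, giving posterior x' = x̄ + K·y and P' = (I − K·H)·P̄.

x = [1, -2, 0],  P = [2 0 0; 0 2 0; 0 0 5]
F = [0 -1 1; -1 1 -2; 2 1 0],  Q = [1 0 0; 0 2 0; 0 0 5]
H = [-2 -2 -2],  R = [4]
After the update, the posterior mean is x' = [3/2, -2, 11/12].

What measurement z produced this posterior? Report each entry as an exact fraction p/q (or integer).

z = [-1]

x̄ = F·x = [2, -3, 0]
P̄ = F·P·Fᵀ + Q = [8 -12 -2; -12 26 -2; -2 -2 15]
S = H·P̄·Hᵀ + R = [72]
K = P̄·Hᵀ·S⁻¹ = [1/6; -1/3; -11/36]
x' − x̄ = [-1/2, 1, 11/12] = K·y
y = (KᵀK)⁻¹·Kᵀ·(x' − x̄) = [-3]
z = y + H·x̄ = [-3] + [2] = [-1]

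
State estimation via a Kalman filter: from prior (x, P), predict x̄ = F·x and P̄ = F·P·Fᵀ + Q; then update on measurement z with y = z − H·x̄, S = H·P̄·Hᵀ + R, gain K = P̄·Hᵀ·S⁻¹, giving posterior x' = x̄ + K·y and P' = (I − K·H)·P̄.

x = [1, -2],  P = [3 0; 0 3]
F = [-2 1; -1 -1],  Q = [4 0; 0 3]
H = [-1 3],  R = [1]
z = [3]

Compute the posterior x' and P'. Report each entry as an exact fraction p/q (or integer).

x' = [-292/83, -13/83]
P' = [1477/83 489/83; 489/83 171/83]

x̄ = F·x = [-4, 1]
P̄ = F·P·Fᵀ + Q = [19 3; 3 9]
y = z − H·x̄ = [-4]
S = H·P̄·Hᵀ + R = [83]
K = P̄·Hᵀ·S⁻¹ = [-10/83; 24/83]
x' = x̄ + K·y = [-292/83, -13/83]
P' = (I − K·H)·P̄ = [1477/83 489/83; 489/83 171/83]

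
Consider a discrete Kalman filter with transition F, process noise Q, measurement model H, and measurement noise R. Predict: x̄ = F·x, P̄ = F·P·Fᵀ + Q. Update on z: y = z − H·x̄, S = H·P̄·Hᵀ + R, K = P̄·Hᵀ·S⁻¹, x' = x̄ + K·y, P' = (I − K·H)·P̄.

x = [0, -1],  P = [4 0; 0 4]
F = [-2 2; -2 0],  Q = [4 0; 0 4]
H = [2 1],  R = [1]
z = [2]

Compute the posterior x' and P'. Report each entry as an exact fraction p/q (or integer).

x' = [70/229, 312/229]
P' = [500/229 -912/229; -912/229 1876/229]

x̄ = F·x = [-2, 0]
P̄ = F·P·Fᵀ + Q = [36 16; 16 20]
y = z − H·x̄ = [6]
S = H·P̄·Hᵀ + R = [229]
K = P̄·Hᵀ·S⁻¹ = [88/229; 52/229]
x' = x̄ + K·y = [70/229, 312/229]
P' = (I − K·H)·P̄ = [500/229 -912/229; -912/229 1876/229]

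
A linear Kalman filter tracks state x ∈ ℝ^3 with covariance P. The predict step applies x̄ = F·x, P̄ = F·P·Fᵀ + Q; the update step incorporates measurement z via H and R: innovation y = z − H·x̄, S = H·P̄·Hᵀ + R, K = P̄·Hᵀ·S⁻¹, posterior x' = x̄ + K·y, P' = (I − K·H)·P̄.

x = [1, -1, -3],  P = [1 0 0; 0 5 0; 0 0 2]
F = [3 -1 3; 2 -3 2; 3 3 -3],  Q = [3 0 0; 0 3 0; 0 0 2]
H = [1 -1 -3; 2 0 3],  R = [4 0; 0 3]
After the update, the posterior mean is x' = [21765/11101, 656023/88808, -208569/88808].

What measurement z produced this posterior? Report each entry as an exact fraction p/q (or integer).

x̄ = F·x = [-5, -1, 9]
P̄ = F·P·Fᵀ + Q = [35 33 -24; 33 60 -51; -24 -51 74]
S = H·P̄·Hᵀ + R = [537 -437; -437 521]
K = P̄·Hᵀ·S⁻¹ = [4710/11101 3908/11101; 27627/88808 8343/88808; -25557/88808 8223/88808]
x' − x̄ = [77270/11101, 744831/88808, -1007841/88808] = K·y
y = (KᵀK)⁻¹·Kᵀ·(x' − x̄) = [33, -20]
z = y + H·x̄ = [33, -20] + [-31, 17] = [2, -3]

z = [2, -3]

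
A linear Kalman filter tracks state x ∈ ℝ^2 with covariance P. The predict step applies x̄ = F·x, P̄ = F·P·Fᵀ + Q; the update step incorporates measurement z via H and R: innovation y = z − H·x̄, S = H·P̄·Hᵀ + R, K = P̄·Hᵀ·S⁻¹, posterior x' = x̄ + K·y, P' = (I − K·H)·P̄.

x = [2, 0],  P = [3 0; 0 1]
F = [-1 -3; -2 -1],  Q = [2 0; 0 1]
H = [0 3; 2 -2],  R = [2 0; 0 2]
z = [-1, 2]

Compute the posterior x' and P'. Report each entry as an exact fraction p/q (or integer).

x' = [1321/2238, -440/1119]
P' = [1523/2238 239/1119; 239/1119 244/1119]

x̄ = F·x = [-2, -4]
P̄ = F·P·Fᵀ + Q = [14 9; 9 14]
y = z − H·x̄ = [11, -2]
S = H·P̄·Hᵀ + R = [128 -30; -30 42]
K = P̄·Hᵀ·S⁻¹ = [239/746 1045/2238; 122/373 -5/1119]
x' = x̄ + K·y = [1321/2238, -440/1119]
P' = (I − K·H)·P̄ = [1523/2238 239/1119; 239/1119 244/1119]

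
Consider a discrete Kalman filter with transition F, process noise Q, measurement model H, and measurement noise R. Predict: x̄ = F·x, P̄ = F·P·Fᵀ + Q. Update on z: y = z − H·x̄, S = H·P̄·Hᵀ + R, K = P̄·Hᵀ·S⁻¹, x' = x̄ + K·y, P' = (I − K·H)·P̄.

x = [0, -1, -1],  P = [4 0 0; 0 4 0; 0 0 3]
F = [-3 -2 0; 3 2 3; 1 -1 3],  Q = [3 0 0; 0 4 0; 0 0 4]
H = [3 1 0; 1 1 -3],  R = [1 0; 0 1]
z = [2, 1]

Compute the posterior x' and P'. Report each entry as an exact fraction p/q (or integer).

x̄ = F·x = [2, -5, -2]
P̄ = F·P·Fᵀ + Q = [55 -52 -4; -52 83 31; -4 31 39]
y = z − H·x̄ = [1, -2]
S = H·P̄·Hᵀ + R = [267 -17; -17 224]
K = P̄·Hᵀ·S⁻¹ = [25567/59519 5926/59519; -17406/59519 -17795/59519; 2726/59519 -23707/59519]
x' = x̄ + K·y = [132753/59519, -279411/59519, -68898/59519]
P' = (I − K·H)·P̄ = [295584/59519 -861185/59519 -190509/59519; -861185/59519 2566149/59519 574253/59519; -190509/59519 574253/59519 135817/59519]

x' = [132753/59519, -279411/59519, -68898/59519]
P' = [295584/59519 -861185/59519 -190509/59519; -861185/59519 2566149/59519 574253/59519; -190509/59519 574253/59519 135817/59519]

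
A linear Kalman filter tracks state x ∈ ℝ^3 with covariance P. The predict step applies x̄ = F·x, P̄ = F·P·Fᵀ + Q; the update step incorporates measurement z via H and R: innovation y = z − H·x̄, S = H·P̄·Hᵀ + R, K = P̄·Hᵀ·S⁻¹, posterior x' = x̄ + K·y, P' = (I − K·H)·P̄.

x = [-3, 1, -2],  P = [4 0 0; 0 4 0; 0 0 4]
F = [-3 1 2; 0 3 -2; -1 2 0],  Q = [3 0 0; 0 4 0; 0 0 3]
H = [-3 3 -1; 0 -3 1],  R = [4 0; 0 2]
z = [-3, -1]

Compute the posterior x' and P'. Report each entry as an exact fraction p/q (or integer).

x̄ = F·x = [6, 7, 5]
P̄ = F·P·Fᵀ + Q = [59 -4 20; -4 56 24; 20 24 23]
y = z − H·x̄ = [-1, 15]
S = H·P̄·Hᵀ + R = [1110 -479; -479 385]
K = P̄·Hᵀ·S⁻¹ = [-65137/197909 -64591/197909; -8916/197909 -85116/197909; -27706/197909 -59659/197909]
x' = x̄ + K·y = [283726/197909, 117539/197909, 122366/197909]
P' = (I − K·H)·P̄ = [129910/197909 68632/197909 76714/197909; 68632/197909 217096/197909 481056/197909; 76714/197909 481056/197909 1323850/197909]

x' = [283726/197909, 117539/197909, 122366/197909]
P' = [129910/197909 68632/197909 76714/197909; 68632/197909 217096/197909 481056/197909; 76714/197909 481056/197909 1323850/197909]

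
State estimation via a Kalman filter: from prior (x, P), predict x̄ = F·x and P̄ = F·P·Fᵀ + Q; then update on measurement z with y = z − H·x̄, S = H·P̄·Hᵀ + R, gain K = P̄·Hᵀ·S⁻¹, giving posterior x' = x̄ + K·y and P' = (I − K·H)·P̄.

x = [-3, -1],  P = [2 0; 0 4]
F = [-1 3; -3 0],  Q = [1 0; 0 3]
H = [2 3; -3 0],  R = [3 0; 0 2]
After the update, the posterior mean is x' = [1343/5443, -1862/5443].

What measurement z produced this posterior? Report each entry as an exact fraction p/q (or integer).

x̄ = F·x = [0, 9]
P̄ = F·P·Fᵀ + Q = [39 6; 6 21]
S = H·P̄·Hᵀ + R = [420 -288; -288 353]
K = P̄·Hᵀ·S⁻¹ = [16/5443 -1791/5443; 7097/21772 1170/5443]
x' − x̄ = [1343/5443, -50849/5443] = K·y
y = (KᵀK)⁻¹·Kᵀ·(x' − x̄) = [-28, -1]
z = y + H·x̄ = [-28, -1] + [27, 0] = [-1, -1]

z = [-1, -1]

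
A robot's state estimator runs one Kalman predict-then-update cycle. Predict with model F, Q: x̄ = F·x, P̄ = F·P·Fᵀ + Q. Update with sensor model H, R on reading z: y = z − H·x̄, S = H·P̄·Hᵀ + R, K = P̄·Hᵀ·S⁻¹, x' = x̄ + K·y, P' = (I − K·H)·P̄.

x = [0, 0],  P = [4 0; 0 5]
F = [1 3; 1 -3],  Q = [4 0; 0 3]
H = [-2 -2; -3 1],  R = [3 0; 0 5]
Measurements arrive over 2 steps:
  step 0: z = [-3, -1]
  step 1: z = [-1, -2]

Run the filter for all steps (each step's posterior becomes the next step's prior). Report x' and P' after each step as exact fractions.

step 0: x' = [1099/1790, 12001/14320], P' = [319/895 -311/1790; -311/1790 10261/14320]
step 1: x' = [12730641/17870396, -1661317/8935198], P' = [6188243/17870396 -1518013/8935198; -1518013/8935198 12156737/17870396]

step 0: x̄ = F·x = [0, 0]
step 0: P̄ = F·P·Fᵀ + Q = [53 -41; -41 52]
step 0: y = z − H·x̄ = [-3, -1]
step 0: S = H·P̄·Hᵀ + R = [95 50; 50 780]
step 0: K = P̄·Hᵀ·S⁻¹ = [-109/895 -89/358; -2591/7160 709/2864]
step 0: x' = x̄ + K·y = [1099/1790, 12001/14320]
step 0: P' = (I − K·H)·P̄ = [319/895 -311/1790; -311/1790 10261/14320]
step 1: x̄ = F·x = [8959/2864, -27211/14320]
step 1: P̄ = F·P·Fᵀ + Q = [27961/2864 -17449/2864; -17449/2864 155341/14320]
step 1: y = z − H·x̄ = [1303/895, 33239/3580]
step 1: S = H·P̄·Hᵀ + R = [32849/895 11198/895; 11198/895 125541/895]
step 1: K = P̄·Hᵀ·S⁻¹ = [-1050739/8935198 -4320151/17870396; -3040237/8935198 4252963/17870396]
step 1: x' = x̄ + K·y = [12730641/17870396, -1661317/8935198]
step 1: P' = (I − K·H)·P̄ = [6188243/17870396 -1518013/8935198; -1518013/8935198 12156737/17870396]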